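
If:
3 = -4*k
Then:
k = -3/4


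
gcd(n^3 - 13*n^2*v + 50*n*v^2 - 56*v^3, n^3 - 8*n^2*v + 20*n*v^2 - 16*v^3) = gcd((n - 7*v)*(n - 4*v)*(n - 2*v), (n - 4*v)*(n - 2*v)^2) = n^2 - 6*n*v + 8*v^2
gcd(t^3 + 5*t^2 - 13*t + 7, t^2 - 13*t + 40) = 1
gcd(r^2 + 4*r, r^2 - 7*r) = r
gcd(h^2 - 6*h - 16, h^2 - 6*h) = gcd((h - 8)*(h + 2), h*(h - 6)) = 1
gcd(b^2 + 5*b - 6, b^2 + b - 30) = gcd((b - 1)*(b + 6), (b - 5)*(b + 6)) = b + 6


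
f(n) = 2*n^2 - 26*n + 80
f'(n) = 4*n - 26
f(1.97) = 36.54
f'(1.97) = -18.12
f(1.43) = 46.91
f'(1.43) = -20.28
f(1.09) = 54.04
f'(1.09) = -21.64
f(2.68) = 24.68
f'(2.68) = -15.28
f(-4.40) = 233.12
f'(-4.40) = -43.60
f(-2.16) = 145.49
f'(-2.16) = -34.64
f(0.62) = 64.65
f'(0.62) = -23.52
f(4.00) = 8.00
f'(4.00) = -10.00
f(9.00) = 8.00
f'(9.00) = 10.00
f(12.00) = 56.00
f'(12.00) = 22.00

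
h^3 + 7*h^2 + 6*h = h*(h + 1)*(h + 6)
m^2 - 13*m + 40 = (m - 8)*(m - 5)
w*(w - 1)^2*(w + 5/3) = w^4 - w^3/3 - 7*w^2/3 + 5*w/3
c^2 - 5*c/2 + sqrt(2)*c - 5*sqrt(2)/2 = (c - 5/2)*(c + sqrt(2))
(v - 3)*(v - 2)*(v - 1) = v^3 - 6*v^2 + 11*v - 6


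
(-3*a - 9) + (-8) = -3*a - 17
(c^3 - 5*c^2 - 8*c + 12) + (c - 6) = c^3 - 5*c^2 - 7*c + 6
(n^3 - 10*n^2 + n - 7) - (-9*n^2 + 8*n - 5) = n^3 - n^2 - 7*n - 2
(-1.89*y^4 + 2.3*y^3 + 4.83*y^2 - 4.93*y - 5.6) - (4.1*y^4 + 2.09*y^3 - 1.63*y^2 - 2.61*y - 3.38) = -5.99*y^4 + 0.21*y^3 + 6.46*y^2 - 2.32*y - 2.22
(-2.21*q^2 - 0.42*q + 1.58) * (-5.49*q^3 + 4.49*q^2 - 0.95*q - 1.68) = 12.1329*q^5 - 7.6171*q^4 - 8.4605*q^3 + 11.206*q^2 - 0.7954*q - 2.6544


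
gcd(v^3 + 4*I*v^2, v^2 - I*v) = v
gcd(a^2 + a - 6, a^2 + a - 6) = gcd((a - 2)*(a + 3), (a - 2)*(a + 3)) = a^2 + a - 6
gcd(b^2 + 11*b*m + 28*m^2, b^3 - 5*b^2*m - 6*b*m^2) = 1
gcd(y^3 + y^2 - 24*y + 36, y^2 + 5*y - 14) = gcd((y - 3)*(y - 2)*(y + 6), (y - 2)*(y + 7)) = y - 2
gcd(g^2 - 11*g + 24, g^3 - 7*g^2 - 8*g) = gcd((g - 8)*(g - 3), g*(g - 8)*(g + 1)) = g - 8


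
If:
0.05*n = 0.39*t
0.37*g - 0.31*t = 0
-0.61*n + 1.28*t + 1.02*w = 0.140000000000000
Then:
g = 0.245714374524035*w - 0.0337255023856519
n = 2.28752156411731*w - 0.313973548016101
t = 0.293271995399655*w - 0.0402530189764232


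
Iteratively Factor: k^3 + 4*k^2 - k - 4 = (k + 4)*(k^2 - 1) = (k + 1)*(k + 4)*(k - 1)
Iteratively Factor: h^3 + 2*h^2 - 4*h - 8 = (h + 2)*(h^2 - 4) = (h - 2)*(h + 2)*(h + 2)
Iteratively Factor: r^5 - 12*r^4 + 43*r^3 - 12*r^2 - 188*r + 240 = (r - 4)*(r^4 - 8*r^3 + 11*r^2 + 32*r - 60) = (r - 4)*(r - 2)*(r^3 - 6*r^2 - r + 30) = (r - 4)*(r - 2)*(r + 2)*(r^2 - 8*r + 15) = (r - 4)*(r - 3)*(r - 2)*(r + 2)*(r - 5)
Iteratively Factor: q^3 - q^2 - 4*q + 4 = (q - 1)*(q^2 - 4) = (q - 1)*(q + 2)*(q - 2)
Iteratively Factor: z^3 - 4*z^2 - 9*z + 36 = (z - 3)*(z^2 - z - 12) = (z - 4)*(z - 3)*(z + 3)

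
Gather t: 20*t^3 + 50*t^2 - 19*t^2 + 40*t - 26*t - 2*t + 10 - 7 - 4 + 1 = 20*t^3 + 31*t^2 + 12*t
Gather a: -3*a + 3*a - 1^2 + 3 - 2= 0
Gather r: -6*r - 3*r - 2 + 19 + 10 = 27 - 9*r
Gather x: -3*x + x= -2*x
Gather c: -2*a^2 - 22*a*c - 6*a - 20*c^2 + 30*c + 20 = -2*a^2 - 6*a - 20*c^2 + c*(30 - 22*a) + 20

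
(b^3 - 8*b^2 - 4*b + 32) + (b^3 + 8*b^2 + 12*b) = 2*b^3 + 8*b + 32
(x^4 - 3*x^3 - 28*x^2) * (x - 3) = x^5 - 6*x^4 - 19*x^3 + 84*x^2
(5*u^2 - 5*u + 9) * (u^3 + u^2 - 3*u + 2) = 5*u^5 - 11*u^3 + 34*u^2 - 37*u + 18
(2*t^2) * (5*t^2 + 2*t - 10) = 10*t^4 + 4*t^3 - 20*t^2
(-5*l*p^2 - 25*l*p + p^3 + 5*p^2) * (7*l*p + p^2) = -35*l^2*p^3 - 175*l^2*p^2 + 2*l*p^4 + 10*l*p^3 + p^5 + 5*p^4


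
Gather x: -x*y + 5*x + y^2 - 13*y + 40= x*(5 - y) + y^2 - 13*y + 40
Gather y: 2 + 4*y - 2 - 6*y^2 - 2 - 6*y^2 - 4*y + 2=-12*y^2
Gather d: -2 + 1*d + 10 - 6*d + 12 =20 - 5*d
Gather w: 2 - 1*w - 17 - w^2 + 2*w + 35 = -w^2 + w + 20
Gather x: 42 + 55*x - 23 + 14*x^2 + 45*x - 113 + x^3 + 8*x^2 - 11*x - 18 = x^3 + 22*x^2 + 89*x - 112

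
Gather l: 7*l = 7*l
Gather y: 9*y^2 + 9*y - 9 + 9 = 9*y^2 + 9*y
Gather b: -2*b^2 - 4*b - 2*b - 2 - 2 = -2*b^2 - 6*b - 4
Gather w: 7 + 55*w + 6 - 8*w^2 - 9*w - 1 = -8*w^2 + 46*w + 12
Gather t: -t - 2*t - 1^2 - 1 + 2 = -3*t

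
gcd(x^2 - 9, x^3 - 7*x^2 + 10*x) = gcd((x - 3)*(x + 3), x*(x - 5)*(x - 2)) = 1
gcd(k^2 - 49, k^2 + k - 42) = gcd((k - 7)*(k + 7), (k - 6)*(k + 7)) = k + 7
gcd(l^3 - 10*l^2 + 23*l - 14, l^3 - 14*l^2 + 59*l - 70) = l^2 - 9*l + 14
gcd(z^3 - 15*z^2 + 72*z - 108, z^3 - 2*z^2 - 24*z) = z - 6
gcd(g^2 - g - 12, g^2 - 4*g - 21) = g + 3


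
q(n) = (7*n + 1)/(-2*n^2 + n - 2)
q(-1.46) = 1.19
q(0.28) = -1.58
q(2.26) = -1.69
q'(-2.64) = 0.21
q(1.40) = -2.39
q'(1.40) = 0.88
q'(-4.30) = 0.12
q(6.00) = -0.63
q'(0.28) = -3.63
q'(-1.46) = 0.15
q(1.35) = -2.43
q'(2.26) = 0.66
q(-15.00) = 0.22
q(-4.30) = 0.67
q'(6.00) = 0.11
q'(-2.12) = 0.23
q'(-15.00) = 0.01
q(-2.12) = 1.06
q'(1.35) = 0.86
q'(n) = (4*n - 1)*(7*n + 1)/(-2*n^2 + n - 2)^2 + 7/(-2*n^2 + n - 2)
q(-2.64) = 0.94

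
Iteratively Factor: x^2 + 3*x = (x + 3)*(x)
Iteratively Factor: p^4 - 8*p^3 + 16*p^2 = (p - 4)*(p^3 - 4*p^2) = p*(p - 4)*(p^2 - 4*p) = p^2*(p - 4)*(p - 4)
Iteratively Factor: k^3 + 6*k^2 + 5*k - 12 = (k + 4)*(k^2 + 2*k - 3) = (k + 3)*(k + 4)*(k - 1)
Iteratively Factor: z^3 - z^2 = (z - 1)*(z^2) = z*(z - 1)*(z)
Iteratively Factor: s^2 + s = (s + 1)*(s)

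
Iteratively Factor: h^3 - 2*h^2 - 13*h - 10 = (h + 1)*(h^2 - 3*h - 10) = (h - 5)*(h + 1)*(h + 2)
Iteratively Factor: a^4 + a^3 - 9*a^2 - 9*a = (a)*(a^3 + a^2 - 9*a - 9) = a*(a + 1)*(a^2 - 9) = a*(a + 1)*(a + 3)*(a - 3)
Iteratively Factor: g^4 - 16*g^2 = (g)*(g^3 - 16*g) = g^2*(g^2 - 16) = g^2*(g + 4)*(g - 4)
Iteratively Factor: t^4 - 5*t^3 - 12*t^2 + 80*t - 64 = (t + 4)*(t^3 - 9*t^2 + 24*t - 16) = (t - 4)*(t + 4)*(t^2 - 5*t + 4) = (t - 4)*(t - 1)*(t + 4)*(t - 4)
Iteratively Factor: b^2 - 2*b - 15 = (b - 5)*(b + 3)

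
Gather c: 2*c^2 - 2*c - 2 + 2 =2*c^2 - 2*c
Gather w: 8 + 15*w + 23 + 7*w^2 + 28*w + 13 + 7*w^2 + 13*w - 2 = 14*w^2 + 56*w + 42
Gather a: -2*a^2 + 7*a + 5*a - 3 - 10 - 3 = -2*a^2 + 12*a - 16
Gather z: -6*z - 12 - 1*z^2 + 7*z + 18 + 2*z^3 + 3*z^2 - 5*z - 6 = 2*z^3 + 2*z^2 - 4*z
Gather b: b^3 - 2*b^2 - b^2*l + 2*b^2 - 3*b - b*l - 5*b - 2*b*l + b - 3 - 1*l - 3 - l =b^3 - b^2*l + b*(-3*l - 7) - 2*l - 6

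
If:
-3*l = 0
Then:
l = 0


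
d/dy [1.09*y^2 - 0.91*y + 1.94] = 2.18*y - 0.91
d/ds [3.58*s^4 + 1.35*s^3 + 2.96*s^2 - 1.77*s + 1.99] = 14.32*s^3 + 4.05*s^2 + 5.92*s - 1.77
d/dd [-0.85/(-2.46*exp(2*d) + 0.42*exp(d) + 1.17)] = (0.357 - 4.182*exp(d))*exp(d)/(-2.46*exp(2*d) + 0.42*exp(d) + 1.17)^2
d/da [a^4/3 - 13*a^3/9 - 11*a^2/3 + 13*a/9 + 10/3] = 4*a^3/3 - 13*a^2/3 - 22*a/3 + 13/9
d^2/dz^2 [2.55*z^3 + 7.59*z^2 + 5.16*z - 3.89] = 15.3*z + 15.18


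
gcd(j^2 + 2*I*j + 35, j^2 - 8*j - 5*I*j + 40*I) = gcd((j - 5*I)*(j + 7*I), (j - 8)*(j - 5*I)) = j - 5*I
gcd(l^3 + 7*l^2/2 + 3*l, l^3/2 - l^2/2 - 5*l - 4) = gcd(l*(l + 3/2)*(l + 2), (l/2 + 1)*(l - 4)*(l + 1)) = l + 2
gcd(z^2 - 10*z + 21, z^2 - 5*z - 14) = z - 7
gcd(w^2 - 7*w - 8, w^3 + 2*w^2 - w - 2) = w + 1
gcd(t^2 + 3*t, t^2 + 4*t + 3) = t + 3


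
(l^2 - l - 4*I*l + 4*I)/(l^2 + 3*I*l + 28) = (l - 1)/(l + 7*I)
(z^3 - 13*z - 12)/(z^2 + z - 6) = (z^2 - 3*z - 4)/(z - 2)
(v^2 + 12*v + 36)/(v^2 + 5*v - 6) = (v + 6)/(v - 1)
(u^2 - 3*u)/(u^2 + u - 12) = u/(u + 4)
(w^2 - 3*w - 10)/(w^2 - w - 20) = (w + 2)/(w + 4)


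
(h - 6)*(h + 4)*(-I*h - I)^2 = -h^4 + 27*h^2 + 50*h + 24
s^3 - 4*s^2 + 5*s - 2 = (s - 2)*(s - 1)^2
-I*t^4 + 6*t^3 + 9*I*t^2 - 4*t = t*(t + I)*(t + 4*I)*(-I*t + 1)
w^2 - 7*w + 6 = (w - 6)*(w - 1)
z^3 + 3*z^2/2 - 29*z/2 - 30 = (z - 4)*(z + 5/2)*(z + 3)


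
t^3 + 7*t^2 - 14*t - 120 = (t - 4)*(t + 5)*(t + 6)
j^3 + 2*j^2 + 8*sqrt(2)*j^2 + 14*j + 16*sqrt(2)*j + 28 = (j + 2)*(j + sqrt(2))*(j + 7*sqrt(2))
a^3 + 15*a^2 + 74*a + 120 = (a + 4)*(a + 5)*(a + 6)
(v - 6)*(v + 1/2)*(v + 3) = v^3 - 5*v^2/2 - 39*v/2 - 9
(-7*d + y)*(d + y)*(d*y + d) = -7*d^3*y - 7*d^3 - 6*d^2*y^2 - 6*d^2*y + d*y^3 + d*y^2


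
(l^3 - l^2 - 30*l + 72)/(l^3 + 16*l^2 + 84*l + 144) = (l^2 - 7*l + 12)/(l^2 + 10*l + 24)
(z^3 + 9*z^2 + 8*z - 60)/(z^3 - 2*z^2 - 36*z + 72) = (z + 5)/(z - 6)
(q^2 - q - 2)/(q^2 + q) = (q - 2)/q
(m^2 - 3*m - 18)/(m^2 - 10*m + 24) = (m + 3)/(m - 4)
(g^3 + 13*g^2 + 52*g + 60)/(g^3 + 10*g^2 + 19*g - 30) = (g + 2)/(g - 1)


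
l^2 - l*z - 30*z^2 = (l - 6*z)*(l + 5*z)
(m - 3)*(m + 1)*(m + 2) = m^3 - 7*m - 6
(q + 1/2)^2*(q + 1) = q^3 + 2*q^2 + 5*q/4 + 1/4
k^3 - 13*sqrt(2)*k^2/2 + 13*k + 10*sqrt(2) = (k - 5*sqrt(2))*(k - 2*sqrt(2))*(k + sqrt(2)/2)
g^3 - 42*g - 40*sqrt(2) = (g - 5*sqrt(2))*(g + sqrt(2))*(g + 4*sqrt(2))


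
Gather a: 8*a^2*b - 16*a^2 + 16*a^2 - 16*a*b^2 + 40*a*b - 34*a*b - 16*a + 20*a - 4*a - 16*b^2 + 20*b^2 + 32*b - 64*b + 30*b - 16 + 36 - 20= 8*a^2*b + a*(-16*b^2 + 6*b) + 4*b^2 - 2*b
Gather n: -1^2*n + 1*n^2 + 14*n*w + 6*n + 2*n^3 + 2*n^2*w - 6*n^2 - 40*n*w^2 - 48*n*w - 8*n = 2*n^3 + n^2*(2*w - 5) + n*(-40*w^2 - 34*w - 3)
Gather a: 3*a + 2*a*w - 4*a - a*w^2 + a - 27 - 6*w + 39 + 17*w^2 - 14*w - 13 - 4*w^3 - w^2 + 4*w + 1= a*(-w^2 + 2*w) - 4*w^3 + 16*w^2 - 16*w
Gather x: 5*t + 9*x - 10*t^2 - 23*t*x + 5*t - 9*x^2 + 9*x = -10*t^2 + 10*t - 9*x^2 + x*(18 - 23*t)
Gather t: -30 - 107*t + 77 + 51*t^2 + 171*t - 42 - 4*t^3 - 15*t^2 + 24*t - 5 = -4*t^3 + 36*t^2 + 88*t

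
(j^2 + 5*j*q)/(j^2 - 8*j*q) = (j + 5*q)/(j - 8*q)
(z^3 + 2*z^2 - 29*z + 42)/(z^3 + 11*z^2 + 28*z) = (z^2 - 5*z + 6)/(z*(z + 4))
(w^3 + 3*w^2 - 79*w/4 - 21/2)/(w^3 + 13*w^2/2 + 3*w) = (w - 7/2)/w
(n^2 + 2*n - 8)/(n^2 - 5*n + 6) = (n + 4)/(n - 3)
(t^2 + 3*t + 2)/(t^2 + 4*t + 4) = (t + 1)/(t + 2)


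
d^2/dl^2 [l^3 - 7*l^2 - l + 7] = 6*l - 14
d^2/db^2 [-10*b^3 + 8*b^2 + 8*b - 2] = 16 - 60*b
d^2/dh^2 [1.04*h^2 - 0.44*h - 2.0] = 2.08000000000000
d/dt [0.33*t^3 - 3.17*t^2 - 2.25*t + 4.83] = 0.99*t^2 - 6.34*t - 2.25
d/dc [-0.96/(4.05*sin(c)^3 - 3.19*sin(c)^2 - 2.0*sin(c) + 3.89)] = (11.664*sin(c)^2 - 6.1248*sin(c) - 1.92)*cos(c)/(4.05*sin(c)^3 - 3.19*sin(c)^2 - 2.0*sin(c) + 3.89)^2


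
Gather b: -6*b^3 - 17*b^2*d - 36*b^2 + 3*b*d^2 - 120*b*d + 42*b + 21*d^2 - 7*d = -6*b^3 + b^2*(-17*d - 36) + b*(3*d^2 - 120*d + 42) + 21*d^2 - 7*d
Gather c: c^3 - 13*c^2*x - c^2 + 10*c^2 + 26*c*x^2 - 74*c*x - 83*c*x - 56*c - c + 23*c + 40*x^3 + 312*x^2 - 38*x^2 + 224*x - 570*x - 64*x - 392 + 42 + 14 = c^3 + c^2*(9 - 13*x) + c*(26*x^2 - 157*x - 34) + 40*x^3 + 274*x^2 - 410*x - 336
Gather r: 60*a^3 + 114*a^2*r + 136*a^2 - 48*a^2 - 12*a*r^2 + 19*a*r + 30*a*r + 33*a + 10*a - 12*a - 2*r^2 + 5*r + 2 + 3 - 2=60*a^3 + 88*a^2 + 31*a + r^2*(-12*a - 2) + r*(114*a^2 + 49*a + 5) + 3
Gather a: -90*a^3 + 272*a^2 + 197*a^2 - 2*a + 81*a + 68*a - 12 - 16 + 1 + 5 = -90*a^3 + 469*a^2 + 147*a - 22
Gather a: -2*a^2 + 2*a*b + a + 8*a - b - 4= -2*a^2 + a*(2*b + 9) - b - 4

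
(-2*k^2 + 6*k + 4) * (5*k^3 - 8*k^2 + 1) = -10*k^5 + 46*k^4 - 28*k^3 - 34*k^2 + 6*k + 4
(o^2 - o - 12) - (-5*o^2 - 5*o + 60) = 6*o^2 + 4*o - 72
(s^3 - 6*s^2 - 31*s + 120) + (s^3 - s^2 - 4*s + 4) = 2*s^3 - 7*s^2 - 35*s + 124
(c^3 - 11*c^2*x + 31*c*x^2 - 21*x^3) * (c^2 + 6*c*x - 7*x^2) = c^5 - 5*c^4*x - 42*c^3*x^2 + 242*c^2*x^3 - 343*c*x^4 + 147*x^5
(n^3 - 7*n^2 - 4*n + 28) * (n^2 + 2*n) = n^5 - 5*n^4 - 18*n^3 + 20*n^2 + 56*n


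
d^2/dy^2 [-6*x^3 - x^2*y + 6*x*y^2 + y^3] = 12*x + 6*y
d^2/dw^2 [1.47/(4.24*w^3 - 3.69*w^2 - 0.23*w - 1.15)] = ((10.8486 - 37.3968*w)*(-4.24*w^3 + 3.69*w^2 + 0.23*w + 1.15) - 1.47*(-25.44*w^2 + 14.76*w + 0.46)*(-12.72*w^2 + 7.38*w + 0.23))/(-4.24*w^3 + 3.69*w^2 + 0.23*w + 1.15)^3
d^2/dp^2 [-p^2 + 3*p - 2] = -2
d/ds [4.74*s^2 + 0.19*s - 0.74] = 9.48*s + 0.19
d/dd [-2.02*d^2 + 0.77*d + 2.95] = 0.77 - 4.04*d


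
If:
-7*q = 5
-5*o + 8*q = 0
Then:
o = -8/7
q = -5/7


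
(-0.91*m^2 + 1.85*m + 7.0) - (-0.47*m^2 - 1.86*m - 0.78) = -0.44*m^2 + 3.71*m + 7.78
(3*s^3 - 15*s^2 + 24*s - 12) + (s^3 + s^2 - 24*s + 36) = 4*s^3 - 14*s^2 + 24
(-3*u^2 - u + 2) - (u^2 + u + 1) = -4*u^2 - 2*u + 1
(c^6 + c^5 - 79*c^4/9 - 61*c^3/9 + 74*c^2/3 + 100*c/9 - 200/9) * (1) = c^6 + c^5 - 79*c^4/9 - 61*c^3/9 + 74*c^2/3 + 100*c/9 - 200/9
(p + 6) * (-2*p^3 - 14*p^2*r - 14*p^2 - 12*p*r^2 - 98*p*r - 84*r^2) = -2*p^4 - 14*p^3*r - 26*p^3 - 12*p^2*r^2 - 182*p^2*r - 84*p^2 - 156*p*r^2 - 588*p*r - 504*r^2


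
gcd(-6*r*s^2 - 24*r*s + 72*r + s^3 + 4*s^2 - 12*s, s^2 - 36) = s + 6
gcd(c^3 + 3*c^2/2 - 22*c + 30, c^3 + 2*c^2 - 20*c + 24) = c^2 + 4*c - 12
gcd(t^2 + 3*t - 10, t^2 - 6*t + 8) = t - 2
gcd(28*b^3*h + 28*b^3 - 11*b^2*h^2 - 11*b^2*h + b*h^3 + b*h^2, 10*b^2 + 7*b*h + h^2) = 1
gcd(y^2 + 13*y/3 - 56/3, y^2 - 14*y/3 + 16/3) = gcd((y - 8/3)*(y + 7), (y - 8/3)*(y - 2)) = y - 8/3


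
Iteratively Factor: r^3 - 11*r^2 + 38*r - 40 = (r - 2)*(r^2 - 9*r + 20) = (r - 4)*(r - 2)*(r - 5)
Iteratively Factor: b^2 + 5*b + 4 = (b + 1)*(b + 4)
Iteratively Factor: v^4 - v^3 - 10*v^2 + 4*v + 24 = (v + 2)*(v^3 - 3*v^2 - 4*v + 12) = (v - 2)*(v + 2)*(v^2 - v - 6) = (v - 3)*(v - 2)*(v + 2)*(v + 2)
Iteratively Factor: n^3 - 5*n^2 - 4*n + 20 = (n + 2)*(n^2 - 7*n + 10) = (n - 5)*(n + 2)*(n - 2)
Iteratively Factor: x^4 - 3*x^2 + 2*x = (x - 1)*(x^3 + x^2 - 2*x) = (x - 1)^2*(x^2 + 2*x) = x*(x - 1)^2*(x + 2)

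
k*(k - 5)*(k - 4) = k^3 - 9*k^2 + 20*k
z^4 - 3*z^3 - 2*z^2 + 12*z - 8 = (z - 2)^2*(z - 1)*(z + 2)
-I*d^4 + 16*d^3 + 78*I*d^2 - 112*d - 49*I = (d + I)*(d + 7*I)^2*(-I*d + 1)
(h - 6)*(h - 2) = h^2 - 8*h + 12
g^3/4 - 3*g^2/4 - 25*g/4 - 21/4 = (g/4 + 1/4)*(g - 7)*(g + 3)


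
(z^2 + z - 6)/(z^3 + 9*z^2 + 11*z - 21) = (z - 2)/(z^2 + 6*z - 7)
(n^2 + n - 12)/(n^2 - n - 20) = (n - 3)/(n - 5)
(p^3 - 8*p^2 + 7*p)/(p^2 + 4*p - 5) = p*(p - 7)/(p + 5)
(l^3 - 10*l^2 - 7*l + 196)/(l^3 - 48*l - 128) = (l^2 - 14*l + 49)/(l^2 - 4*l - 32)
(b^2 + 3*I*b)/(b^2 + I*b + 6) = b/(b - 2*I)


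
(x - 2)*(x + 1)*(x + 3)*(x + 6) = x^4 + 8*x^3 + 7*x^2 - 36*x - 36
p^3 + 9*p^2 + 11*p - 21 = (p - 1)*(p + 3)*(p + 7)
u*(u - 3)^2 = u^3 - 6*u^2 + 9*u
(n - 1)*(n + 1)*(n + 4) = n^3 + 4*n^2 - n - 4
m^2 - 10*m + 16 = (m - 8)*(m - 2)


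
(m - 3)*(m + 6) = m^2 + 3*m - 18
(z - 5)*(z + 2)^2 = z^3 - z^2 - 16*z - 20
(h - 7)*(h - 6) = h^2 - 13*h + 42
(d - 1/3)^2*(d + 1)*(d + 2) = d^4 + 7*d^3/3 + d^2/9 - d + 2/9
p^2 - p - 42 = (p - 7)*(p + 6)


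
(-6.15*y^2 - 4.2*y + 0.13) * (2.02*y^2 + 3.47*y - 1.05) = -12.423*y^4 - 29.8245*y^3 - 7.8539*y^2 + 4.8611*y - 0.1365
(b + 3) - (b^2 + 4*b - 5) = -b^2 - 3*b + 8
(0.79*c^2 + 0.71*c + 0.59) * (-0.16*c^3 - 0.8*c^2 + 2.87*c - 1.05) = -0.1264*c^5 - 0.7456*c^4 + 1.6049*c^3 + 0.7362*c^2 + 0.9478*c - 0.6195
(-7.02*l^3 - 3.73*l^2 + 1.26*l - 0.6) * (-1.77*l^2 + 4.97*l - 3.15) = 12.4254*l^5 - 28.2873*l^4 + 1.3447*l^3 + 19.0737*l^2 - 6.951*l + 1.89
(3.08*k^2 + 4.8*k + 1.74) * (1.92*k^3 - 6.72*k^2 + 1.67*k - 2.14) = 5.9136*k^5 - 11.4816*k^4 - 23.7716*k^3 - 10.268*k^2 - 7.3662*k - 3.7236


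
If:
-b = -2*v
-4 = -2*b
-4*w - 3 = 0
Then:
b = 2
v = 1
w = -3/4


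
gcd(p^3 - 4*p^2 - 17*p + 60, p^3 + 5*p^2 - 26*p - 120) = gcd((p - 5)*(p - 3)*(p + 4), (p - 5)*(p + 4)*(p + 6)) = p^2 - p - 20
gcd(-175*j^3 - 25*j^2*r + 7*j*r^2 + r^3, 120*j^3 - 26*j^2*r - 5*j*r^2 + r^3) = 5*j + r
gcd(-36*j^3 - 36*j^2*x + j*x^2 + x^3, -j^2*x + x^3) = j + x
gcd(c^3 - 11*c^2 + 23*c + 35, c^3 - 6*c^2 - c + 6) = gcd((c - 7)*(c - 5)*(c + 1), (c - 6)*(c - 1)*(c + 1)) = c + 1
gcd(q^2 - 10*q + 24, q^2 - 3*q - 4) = q - 4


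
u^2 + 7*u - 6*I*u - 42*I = (u + 7)*(u - 6*I)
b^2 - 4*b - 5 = (b - 5)*(b + 1)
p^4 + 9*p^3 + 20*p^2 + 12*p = p*(p + 1)*(p + 2)*(p + 6)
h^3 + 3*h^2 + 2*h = h*(h + 1)*(h + 2)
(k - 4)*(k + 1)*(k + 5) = k^3 + 2*k^2 - 19*k - 20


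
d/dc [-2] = 0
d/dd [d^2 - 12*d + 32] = 2*d - 12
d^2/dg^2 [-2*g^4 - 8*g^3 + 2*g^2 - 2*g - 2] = -24*g^2 - 48*g + 4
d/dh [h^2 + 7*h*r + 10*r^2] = 2*h + 7*r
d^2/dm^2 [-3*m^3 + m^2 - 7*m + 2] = 2 - 18*m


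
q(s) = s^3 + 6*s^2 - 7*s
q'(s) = 3*s^2 + 12*s - 7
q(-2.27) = 35.11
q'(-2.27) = -18.78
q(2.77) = 47.90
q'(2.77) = 49.26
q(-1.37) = 18.28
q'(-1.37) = -17.81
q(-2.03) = 30.57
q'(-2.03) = -19.00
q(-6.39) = 28.81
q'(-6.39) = 38.82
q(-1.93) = 28.67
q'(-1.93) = -18.99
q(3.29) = 77.53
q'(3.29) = 64.95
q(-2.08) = 31.52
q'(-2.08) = -18.98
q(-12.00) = -780.00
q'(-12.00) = 281.00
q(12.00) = 2508.00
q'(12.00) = 569.00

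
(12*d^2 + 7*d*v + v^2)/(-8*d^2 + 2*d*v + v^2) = (3*d + v)/(-2*d + v)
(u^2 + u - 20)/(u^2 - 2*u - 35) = (u - 4)/(u - 7)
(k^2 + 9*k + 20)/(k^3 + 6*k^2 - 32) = (k + 5)/(k^2 + 2*k - 8)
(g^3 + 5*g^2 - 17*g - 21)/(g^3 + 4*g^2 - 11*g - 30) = (g^2 + 8*g + 7)/(g^2 + 7*g + 10)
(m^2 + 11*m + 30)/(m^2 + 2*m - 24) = (m + 5)/(m - 4)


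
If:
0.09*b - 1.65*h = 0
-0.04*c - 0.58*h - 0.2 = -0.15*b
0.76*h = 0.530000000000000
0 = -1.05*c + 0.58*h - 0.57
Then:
No Solution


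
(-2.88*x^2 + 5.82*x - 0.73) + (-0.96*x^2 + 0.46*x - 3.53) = -3.84*x^2 + 6.28*x - 4.26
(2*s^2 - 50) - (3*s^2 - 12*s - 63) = -s^2 + 12*s + 13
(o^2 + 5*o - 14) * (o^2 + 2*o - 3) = o^4 + 7*o^3 - 7*o^2 - 43*o + 42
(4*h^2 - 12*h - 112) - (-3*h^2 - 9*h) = 7*h^2 - 3*h - 112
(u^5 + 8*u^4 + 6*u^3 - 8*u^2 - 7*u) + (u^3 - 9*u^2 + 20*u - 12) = u^5 + 8*u^4 + 7*u^3 - 17*u^2 + 13*u - 12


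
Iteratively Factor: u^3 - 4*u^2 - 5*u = (u + 1)*(u^2 - 5*u) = u*(u + 1)*(u - 5)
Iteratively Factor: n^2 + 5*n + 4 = (n + 1)*(n + 4)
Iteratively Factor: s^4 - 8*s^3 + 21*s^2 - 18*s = (s - 2)*(s^3 - 6*s^2 + 9*s) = s*(s - 2)*(s^2 - 6*s + 9) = s*(s - 3)*(s - 2)*(s - 3)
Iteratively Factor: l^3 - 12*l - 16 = (l + 2)*(l^2 - 2*l - 8) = (l - 4)*(l + 2)*(l + 2)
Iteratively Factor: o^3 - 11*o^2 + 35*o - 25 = (o - 5)*(o^2 - 6*o + 5) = (o - 5)*(o - 1)*(o - 5)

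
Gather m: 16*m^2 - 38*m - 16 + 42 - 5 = 16*m^2 - 38*m + 21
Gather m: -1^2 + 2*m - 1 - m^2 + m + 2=-m^2 + 3*m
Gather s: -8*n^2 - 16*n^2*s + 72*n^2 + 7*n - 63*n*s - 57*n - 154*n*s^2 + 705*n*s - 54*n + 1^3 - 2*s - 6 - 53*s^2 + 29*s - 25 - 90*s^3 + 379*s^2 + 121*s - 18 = 64*n^2 - 104*n - 90*s^3 + s^2*(326 - 154*n) + s*(-16*n^2 + 642*n + 148) - 48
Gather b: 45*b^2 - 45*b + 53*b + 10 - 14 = 45*b^2 + 8*b - 4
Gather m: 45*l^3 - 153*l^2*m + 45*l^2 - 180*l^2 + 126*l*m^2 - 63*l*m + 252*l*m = 45*l^3 - 135*l^2 + 126*l*m^2 + m*(-153*l^2 + 189*l)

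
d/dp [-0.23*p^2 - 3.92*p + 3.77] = -0.46*p - 3.92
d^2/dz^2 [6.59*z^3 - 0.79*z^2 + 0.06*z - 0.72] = 39.54*z - 1.58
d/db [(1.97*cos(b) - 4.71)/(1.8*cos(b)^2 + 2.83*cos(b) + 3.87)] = (3.546*cos(b)^2 - 16.956*cos(b) - 20.9532)*sin(b)/(3.24*cos(b)^4 + 10.188*cos(b)^3 + 21.9409*cos(b)^2 + 21.9042*cos(b) + 14.9769)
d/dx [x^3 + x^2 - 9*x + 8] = 3*x^2 + 2*x - 9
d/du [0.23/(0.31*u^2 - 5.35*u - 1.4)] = (1.2305 - 0.1426*u)/(-0.31*u^2 + 5.35*u + 1.4)^2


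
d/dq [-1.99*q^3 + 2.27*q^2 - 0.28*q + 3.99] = -5.97*q^2 + 4.54*q - 0.28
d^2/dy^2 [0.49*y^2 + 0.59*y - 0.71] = 0.980000000000000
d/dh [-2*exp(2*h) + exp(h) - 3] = (1 - 4*exp(h))*exp(h)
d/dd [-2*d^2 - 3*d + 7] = -4*d - 3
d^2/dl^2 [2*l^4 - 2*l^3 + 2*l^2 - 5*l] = 24*l^2 - 12*l + 4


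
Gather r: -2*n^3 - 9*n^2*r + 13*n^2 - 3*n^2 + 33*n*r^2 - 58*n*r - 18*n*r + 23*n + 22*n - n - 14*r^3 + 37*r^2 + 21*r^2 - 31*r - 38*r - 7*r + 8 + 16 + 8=-2*n^3 + 10*n^2 + 44*n - 14*r^3 + r^2*(33*n + 58) + r*(-9*n^2 - 76*n - 76) + 32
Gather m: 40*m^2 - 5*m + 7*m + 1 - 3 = 40*m^2 + 2*m - 2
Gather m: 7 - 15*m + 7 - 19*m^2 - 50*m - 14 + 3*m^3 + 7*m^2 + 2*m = 3*m^3 - 12*m^2 - 63*m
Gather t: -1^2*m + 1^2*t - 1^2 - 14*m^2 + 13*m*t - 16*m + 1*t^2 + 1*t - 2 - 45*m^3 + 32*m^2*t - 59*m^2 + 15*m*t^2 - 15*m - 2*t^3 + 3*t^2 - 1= -45*m^3 - 73*m^2 - 32*m - 2*t^3 + t^2*(15*m + 4) + t*(32*m^2 + 13*m + 2) - 4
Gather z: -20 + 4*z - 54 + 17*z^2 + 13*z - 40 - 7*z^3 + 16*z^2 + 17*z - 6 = -7*z^3 + 33*z^2 + 34*z - 120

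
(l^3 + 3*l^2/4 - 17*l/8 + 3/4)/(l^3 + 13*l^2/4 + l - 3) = (l - 1/2)/(l + 2)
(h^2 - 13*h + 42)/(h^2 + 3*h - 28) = (h^2 - 13*h + 42)/(h^2 + 3*h - 28)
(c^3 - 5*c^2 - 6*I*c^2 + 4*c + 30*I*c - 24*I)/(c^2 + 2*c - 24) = (c^2 - c*(1 + 6*I) + 6*I)/(c + 6)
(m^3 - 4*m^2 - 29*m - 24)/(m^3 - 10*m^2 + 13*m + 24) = (m + 3)/(m - 3)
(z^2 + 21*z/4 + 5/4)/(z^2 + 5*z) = (z + 1/4)/z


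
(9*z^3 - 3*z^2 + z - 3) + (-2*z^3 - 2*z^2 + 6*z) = 7*z^3 - 5*z^2 + 7*z - 3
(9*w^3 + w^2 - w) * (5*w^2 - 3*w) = 45*w^5 - 22*w^4 - 8*w^3 + 3*w^2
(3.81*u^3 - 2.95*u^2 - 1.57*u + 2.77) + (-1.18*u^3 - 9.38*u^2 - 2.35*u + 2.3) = 2.63*u^3 - 12.33*u^2 - 3.92*u + 5.07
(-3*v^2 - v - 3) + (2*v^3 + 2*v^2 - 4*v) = 2*v^3 - v^2 - 5*v - 3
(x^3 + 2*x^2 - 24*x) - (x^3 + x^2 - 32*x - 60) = x^2 + 8*x + 60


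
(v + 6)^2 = v^2 + 12*v + 36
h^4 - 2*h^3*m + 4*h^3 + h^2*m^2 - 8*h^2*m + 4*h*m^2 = h*(h + 4)*(h - m)^2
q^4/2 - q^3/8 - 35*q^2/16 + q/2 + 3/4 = (q/2 + 1)*(q - 2)*(q - 3/4)*(q + 1/2)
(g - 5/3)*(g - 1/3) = g^2 - 2*g + 5/9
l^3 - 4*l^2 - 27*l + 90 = (l - 6)*(l - 3)*(l + 5)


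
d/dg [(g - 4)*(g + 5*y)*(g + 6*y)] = 3*g^2 + 22*g*y - 8*g + 30*y^2 - 44*y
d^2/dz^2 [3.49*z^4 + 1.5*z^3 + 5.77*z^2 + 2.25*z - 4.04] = 41.88*z^2 + 9.0*z + 11.54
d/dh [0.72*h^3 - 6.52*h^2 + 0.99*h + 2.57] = 2.16*h^2 - 13.04*h + 0.99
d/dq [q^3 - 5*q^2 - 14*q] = 3*q^2 - 10*q - 14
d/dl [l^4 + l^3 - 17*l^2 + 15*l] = 4*l^3 + 3*l^2 - 34*l + 15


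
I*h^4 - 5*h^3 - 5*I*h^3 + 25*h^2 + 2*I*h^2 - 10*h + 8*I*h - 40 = (h - 4)*(h - 2)*(h + 5*I)*(I*h + I)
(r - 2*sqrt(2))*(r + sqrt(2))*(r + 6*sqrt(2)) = r^3 + 5*sqrt(2)*r^2 - 16*r - 24*sqrt(2)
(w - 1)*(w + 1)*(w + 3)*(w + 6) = w^4 + 9*w^3 + 17*w^2 - 9*w - 18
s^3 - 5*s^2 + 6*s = s*(s - 3)*(s - 2)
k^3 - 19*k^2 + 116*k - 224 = (k - 8)*(k - 7)*(k - 4)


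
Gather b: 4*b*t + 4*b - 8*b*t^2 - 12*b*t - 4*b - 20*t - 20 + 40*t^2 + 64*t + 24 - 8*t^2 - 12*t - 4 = b*(-8*t^2 - 8*t) + 32*t^2 + 32*t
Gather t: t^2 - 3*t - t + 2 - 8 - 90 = t^2 - 4*t - 96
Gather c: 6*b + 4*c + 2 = 6*b + 4*c + 2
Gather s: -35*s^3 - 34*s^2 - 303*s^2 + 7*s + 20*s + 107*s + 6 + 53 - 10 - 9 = -35*s^3 - 337*s^2 + 134*s + 40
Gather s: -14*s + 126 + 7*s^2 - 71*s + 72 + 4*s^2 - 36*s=11*s^2 - 121*s + 198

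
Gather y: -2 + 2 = 0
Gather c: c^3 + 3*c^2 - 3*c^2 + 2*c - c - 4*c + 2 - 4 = c^3 - 3*c - 2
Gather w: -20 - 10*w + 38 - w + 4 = 22 - 11*w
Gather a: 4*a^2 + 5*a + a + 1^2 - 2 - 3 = 4*a^2 + 6*a - 4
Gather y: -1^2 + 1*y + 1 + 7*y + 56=8*y + 56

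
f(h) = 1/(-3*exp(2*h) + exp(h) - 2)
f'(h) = (6*exp(2*h) - exp(h))/(-3*exp(2*h) + exp(h) - 2)^2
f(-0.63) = -0.43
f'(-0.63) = 0.22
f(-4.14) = -0.50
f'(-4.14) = -0.00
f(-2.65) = -0.51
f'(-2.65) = -0.01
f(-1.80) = -0.52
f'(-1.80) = -0.00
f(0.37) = -0.15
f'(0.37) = 0.24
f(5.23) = -0.00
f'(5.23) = 0.00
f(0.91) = -0.06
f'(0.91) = 0.11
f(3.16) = -0.00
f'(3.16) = 0.00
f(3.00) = 0.00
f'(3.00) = 0.00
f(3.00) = 0.00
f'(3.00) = 0.00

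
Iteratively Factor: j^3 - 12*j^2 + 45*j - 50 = (j - 5)*(j^2 - 7*j + 10) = (j - 5)*(j - 2)*(j - 5)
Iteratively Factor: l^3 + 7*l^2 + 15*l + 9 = (l + 3)*(l^2 + 4*l + 3) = (l + 3)^2*(l + 1)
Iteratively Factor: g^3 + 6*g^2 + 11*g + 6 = (g + 1)*(g^2 + 5*g + 6) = (g + 1)*(g + 2)*(g + 3)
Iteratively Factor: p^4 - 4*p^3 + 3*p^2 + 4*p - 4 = (p - 1)*(p^3 - 3*p^2 + 4) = (p - 2)*(p - 1)*(p^2 - p - 2) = (p - 2)^2*(p - 1)*(p + 1)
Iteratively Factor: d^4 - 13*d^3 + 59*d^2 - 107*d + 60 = (d - 5)*(d^3 - 8*d^2 + 19*d - 12) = (d - 5)*(d - 1)*(d^2 - 7*d + 12) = (d - 5)*(d - 4)*(d - 1)*(d - 3)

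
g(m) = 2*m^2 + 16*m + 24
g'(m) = 4*m + 16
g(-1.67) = 2.86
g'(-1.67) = 9.32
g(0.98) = 41.60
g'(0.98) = 19.92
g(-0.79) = 12.61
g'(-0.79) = 12.84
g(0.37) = 30.19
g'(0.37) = 17.48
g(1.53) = 53.16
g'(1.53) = 22.12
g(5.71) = 180.57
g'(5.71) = 38.84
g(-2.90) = -5.58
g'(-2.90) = 4.40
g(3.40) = 101.52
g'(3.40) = 29.60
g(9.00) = 330.00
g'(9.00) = 52.00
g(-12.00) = 120.00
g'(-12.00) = -32.00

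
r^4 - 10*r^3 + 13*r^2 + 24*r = r*(r - 8)*(r - 3)*(r + 1)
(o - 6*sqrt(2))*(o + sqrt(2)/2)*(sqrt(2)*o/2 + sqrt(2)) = sqrt(2)*o^3/2 - 11*o^2/2 + sqrt(2)*o^2 - 11*o - 3*sqrt(2)*o - 6*sqrt(2)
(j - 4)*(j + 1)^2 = j^3 - 2*j^2 - 7*j - 4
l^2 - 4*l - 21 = (l - 7)*(l + 3)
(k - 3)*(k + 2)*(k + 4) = k^3 + 3*k^2 - 10*k - 24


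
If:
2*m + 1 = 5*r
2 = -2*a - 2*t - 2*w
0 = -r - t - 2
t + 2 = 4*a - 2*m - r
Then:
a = 6 - 5*w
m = 12 - 10*w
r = 5 - 4*w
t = 4*w - 7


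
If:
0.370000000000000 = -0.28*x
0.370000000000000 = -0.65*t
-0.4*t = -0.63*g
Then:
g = -0.36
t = -0.57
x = -1.32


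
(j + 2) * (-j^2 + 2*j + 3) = -j^3 + 7*j + 6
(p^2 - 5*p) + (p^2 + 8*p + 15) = 2*p^2 + 3*p + 15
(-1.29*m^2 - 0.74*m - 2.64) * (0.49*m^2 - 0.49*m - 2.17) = -0.6321*m^4 + 0.2695*m^3 + 1.8683*m^2 + 2.8994*m + 5.7288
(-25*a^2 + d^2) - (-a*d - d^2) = -25*a^2 + a*d + 2*d^2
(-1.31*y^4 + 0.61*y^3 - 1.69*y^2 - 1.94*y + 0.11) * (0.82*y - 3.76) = -1.0742*y^5 + 5.4258*y^4 - 3.6794*y^3 + 4.7636*y^2 + 7.3846*y - 0.4136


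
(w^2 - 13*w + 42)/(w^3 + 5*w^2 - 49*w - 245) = (w - 6)/(w^2 + 12*w + 35)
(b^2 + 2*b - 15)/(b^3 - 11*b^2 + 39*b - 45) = (b + 5)/(b^2 - 8*b + 15)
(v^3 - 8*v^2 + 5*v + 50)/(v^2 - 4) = (v^2 - 10*v + 25)/(v - 2)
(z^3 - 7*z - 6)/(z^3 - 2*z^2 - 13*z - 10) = (z - 3)/(z - 5)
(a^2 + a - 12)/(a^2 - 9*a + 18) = (a + 4)/(a - 6)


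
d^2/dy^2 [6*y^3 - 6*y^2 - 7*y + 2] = 36*y - 12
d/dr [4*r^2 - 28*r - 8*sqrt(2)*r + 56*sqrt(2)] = 8*r - 28 - 8*sqrt(2)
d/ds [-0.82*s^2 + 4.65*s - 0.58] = 4.65 - 1.64*s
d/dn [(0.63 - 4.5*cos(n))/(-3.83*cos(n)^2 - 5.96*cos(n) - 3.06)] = (17.235*cos(n)^2 - 4.8258*cos(n) - 17.5248)*sin(n)/(14.6689*cos(n)^4 + 45.6536*cos(n)^3 + 58.9612*cos(n)^2 + 36.4752*cos(n) + 9.3636)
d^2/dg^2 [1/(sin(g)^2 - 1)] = (4*cos(g)^2 - 6)/cos(g)^4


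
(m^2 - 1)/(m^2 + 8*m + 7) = (m - 1)/(m + 7)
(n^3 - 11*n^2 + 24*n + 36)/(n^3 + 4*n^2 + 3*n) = (n^2 - 12*n + 36)/(n*(n + 3))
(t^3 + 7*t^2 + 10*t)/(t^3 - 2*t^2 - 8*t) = (t + 5)/(t - 4)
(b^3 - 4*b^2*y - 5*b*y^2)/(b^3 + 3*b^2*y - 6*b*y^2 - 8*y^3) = b*(-b + 5*y)/(-b^2 - 2*b*y + 8*y^2)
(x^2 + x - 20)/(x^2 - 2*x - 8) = (x + 5)/(x + 2)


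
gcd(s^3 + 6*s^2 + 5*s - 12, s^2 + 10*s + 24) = s + 4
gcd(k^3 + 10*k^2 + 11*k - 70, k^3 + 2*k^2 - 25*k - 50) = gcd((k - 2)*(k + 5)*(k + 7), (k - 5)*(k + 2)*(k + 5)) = k + 5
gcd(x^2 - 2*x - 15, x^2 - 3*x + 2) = 1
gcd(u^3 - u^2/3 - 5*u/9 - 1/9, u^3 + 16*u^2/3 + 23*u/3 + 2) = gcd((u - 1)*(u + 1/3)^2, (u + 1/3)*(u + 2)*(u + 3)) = u + 1/3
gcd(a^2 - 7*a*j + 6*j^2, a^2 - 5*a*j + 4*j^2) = a - j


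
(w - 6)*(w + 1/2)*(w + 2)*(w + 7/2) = w^4 - 105*w^2/4 - 55*w - 21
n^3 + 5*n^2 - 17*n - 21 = (n - 3)*(n + 1)*(n + 7)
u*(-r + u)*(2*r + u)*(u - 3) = -2*r^2*u^2 + 6*r^2*u + r*u^3 - 3*r*u^2 + u^4 - 3*u^3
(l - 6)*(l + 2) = l^2 - 4*l - 12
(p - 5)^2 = p^2 - 10*p + 25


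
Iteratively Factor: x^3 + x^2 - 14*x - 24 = (x - 4)*(x^2 + 5*x + 6) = (x - 4)*(x + 3)*(x + 2)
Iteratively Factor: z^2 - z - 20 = (z + 4)*(z - 5)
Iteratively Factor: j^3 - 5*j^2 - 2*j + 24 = (j + 2)*(j^2 - 7*j + 12) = (j - 4)*(j + 2)*(j - 3)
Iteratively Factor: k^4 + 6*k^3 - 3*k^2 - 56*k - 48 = (k - 3)*(k^3 + 9*k^2 + 24*k + 16) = (k - 3)*(k + 1)*(k^2 + 8*k + 16) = (k - 3)*(k + 1)*(k + 4)*(k + 4)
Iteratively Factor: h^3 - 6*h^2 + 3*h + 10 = (h - 5)*(h^2 - h - 2) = (h - 5)*(h + 1)*(h - 2)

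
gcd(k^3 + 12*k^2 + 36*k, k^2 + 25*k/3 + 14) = k + 6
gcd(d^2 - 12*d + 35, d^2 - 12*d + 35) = d^2 - 12*d + 35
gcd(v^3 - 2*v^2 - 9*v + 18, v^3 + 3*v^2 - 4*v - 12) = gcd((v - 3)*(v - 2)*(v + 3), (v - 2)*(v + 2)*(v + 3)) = v^2 + v - 6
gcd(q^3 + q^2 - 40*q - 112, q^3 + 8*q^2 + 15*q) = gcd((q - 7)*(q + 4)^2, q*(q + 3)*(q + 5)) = 1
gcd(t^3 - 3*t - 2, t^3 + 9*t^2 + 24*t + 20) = 1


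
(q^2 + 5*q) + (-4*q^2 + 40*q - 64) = -3*q^2 + 45*q - 64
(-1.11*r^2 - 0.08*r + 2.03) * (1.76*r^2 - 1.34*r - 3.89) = -1.9536*r^4 + 1.3466*r^3 + 7.9979*r^2 - 2.409*r - 7.8967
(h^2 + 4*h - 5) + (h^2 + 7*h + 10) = 2*h^2 + 11*h + 5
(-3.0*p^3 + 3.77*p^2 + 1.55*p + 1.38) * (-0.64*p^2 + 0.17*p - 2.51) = 1.92*p^5 - 2.9228*p^4 + 7.1789*p^3 - 10.0824*p^2 - 3.6559*p - 3.4638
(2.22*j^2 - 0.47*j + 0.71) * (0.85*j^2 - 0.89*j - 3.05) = 1.887*j^4 - 2.3753*j^3 - 5.7492*j^2 + 0.8016*j - 2.1655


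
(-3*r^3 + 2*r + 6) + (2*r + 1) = -3*r^3 + 4*r + 7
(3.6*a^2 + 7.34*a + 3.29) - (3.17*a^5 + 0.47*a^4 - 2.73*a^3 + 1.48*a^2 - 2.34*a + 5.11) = -3.17*a^5 - 0.47*a^4 + 2.73*a^3 + 2.12*a^2 + 9.68*a - 1.82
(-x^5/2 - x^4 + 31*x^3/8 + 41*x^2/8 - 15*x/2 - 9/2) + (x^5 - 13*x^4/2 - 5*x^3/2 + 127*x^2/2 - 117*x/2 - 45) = x^5/2 - 15*x^4/2 + 11*x^3/8 + 549*x^2/8 - 66*x - 99/2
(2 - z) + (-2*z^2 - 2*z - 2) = -2*z^2 - 3*z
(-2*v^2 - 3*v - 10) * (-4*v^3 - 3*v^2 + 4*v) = 8*v^5 + 18*v^4 + 41*v^3 + 18*v^2 - 40*v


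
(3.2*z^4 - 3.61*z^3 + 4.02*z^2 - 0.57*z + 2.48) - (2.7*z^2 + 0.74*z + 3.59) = 3.2*z^4 - 3.61*z^3 + 1.32*z^2 - 1.31*z - 1.11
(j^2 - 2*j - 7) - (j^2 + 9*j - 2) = -11*j - 5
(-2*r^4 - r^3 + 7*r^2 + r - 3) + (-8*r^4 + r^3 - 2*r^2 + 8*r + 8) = -10*r^4 + 5*r^2 + 9*r + 5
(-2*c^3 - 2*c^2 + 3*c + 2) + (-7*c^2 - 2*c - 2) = -2*c^3 - 9*c^2 + c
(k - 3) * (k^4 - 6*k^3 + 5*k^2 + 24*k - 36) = k^5 - 9*k^4 + 23*k^3 + 9*k^2 - 108*k + 108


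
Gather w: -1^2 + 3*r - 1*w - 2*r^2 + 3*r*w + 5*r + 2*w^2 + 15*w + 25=-2*r^2 + 8*r + 2*w^2 + w*(3*r + 14) + 24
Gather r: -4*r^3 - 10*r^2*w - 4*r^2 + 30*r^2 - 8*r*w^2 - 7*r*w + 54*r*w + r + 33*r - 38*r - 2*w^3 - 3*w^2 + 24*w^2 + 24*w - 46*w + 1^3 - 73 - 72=-4*r^3 + r^2*(26 - 10*w) + r*(-8*w^2 + 47*w - 4) - 2*w^3 + 21*w^2 - 22*w - 144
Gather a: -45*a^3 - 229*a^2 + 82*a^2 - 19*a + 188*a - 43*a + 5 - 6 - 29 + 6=-45*a^3 - 147*a^2 + 126*a - 24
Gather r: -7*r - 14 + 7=-7*r - 7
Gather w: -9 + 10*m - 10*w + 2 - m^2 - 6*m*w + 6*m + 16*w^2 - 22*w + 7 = -m^2 + 16*m + 16*w^2 + w*(-6*m - 32)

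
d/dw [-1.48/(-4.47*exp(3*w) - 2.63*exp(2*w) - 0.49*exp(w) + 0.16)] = (-19.8468*exp(2*w) - 7.7848*exp(w) - 0.7252)*exp(w)/(4.47*exp(3*w) + 2.63*exp(2*w) + 0.49*exp(w) - 0.16)^2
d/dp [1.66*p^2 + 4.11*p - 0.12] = 3.32*p + 4.11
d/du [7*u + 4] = 7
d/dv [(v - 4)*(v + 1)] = 2*v - 3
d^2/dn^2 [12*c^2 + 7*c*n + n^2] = 2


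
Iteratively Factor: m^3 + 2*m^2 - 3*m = (m - 1)*(m^2 + 3*m) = (m - 1)*(m + 3)*(m)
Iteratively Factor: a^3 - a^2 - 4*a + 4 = (a + 2)*(a^2 - 3*a + 2) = (a - 1)*(a + 2)*(a - 2)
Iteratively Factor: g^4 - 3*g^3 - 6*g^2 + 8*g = (g - 1)*(g^3 - 2*g^2 - 8*g) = g*(g - 1)*(g^2 - 2*g - 8) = g*(g - 4)*(g - 1)*(g + 2)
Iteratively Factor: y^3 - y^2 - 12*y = (y - 4)*(y^2 + 3*y) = y*(y - 4)*(y + 3)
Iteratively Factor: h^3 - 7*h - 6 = (h + 2)*(h^2 - 2*h - 3) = (h - 3)*(h + 2)*(h + 1)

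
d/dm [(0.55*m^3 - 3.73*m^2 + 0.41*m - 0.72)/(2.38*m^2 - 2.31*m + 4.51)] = (1.309*m^4 - 2.541*m^3 + 15.082*m^2 - 30.2174*m + 0.1859)/(5.6644*m^4 - 10.9956*m^3 + 26.8037*m^2 - 20.8362*m + 20.3401)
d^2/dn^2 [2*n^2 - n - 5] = 4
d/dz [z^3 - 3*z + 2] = 3*z^2 - 3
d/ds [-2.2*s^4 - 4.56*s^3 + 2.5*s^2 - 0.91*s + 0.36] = -8.8*s^3 - 13.68*s^2 + 5.0*s - 0.91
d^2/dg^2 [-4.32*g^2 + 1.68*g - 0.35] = -8.64000000000000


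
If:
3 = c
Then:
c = 3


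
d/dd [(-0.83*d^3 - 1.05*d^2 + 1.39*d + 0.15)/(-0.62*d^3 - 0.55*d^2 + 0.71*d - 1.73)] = (-0.1945*d^4 + 0.545*d^3 + 4.6057*d^2 + 3.798*d - 2.5112)/(0.3844*d^6 + 0.682*d^5 - 0.5779*d^4 + 1.3642*d^3 + 2.4071*d^2 - 2.4566*d + 2.9929)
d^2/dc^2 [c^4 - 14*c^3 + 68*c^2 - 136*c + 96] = 12*c^2 - 84*c + 136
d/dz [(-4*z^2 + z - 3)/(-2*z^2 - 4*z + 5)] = (18*z^2 - 52*z - 7)/(4*z^4 + 16*z^3 - 4*z^2 - 40*z + 25)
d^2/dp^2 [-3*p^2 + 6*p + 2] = -6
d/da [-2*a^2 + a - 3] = 1 - 4*a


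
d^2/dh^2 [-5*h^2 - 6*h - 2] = -10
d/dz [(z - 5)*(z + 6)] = 2*z + 1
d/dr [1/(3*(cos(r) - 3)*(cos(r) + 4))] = (sin(r) + sin(2*r))/(3*(cos(r) - 3)^2*(cos(r) + 4)^2)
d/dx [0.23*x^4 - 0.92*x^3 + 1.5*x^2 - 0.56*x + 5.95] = 0.92*x^3 - 2.76*x^2 + 3.0*x - 0.56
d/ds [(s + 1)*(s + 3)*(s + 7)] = 3*s^2 + 22*s + 31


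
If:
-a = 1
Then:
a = -1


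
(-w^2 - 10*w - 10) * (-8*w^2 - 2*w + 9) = 8*w^4 + 82*w^3 + 91*w^2 - 70*w - 90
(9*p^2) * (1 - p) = -9*p^3 + 9*p^2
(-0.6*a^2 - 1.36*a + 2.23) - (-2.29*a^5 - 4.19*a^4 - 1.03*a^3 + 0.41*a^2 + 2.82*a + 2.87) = 2.29*a^5 + 4.19*a^4 + 1.03*a^3 - 1.01*a^2 - 4.18*a - 0.64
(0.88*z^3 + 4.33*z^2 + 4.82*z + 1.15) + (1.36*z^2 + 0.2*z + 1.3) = 0.88*z^3 + 5.69*z^2 + 5.02*z + 2.45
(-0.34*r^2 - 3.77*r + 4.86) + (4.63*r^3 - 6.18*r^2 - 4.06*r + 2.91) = 4.63*r^3 - 6.52*r^2 - 7.83*r + 7.77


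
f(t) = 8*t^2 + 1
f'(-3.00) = -48.00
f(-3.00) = 73.00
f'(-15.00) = -240.00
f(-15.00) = 1801.00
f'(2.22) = 35.52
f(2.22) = 40.43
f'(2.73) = 43.68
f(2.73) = 60.62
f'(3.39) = 54.24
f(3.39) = 92.94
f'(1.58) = 25.28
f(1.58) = 20.97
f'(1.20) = 19.20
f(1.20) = 12.52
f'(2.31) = 36.96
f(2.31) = 43.69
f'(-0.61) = -9.76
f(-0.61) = 3.98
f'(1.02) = 16.32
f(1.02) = 9.32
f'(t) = 16*t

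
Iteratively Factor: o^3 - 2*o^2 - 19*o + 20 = (o + 4)*(o^2 - 6*o + 5) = (o - 1)*(o + 4)*(o - 5)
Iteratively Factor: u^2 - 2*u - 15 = (u + 3)*(u - 5)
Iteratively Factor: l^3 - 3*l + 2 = (l - 1)*(l^2 + l - 2) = (l - 1)*(l + 2)*(l - 1)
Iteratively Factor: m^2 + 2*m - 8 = (m + 4)*(m - 2)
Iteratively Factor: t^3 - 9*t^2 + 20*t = (t - 5)*(t^2 - 4*t) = (t - 5)*(t - 4)*(t)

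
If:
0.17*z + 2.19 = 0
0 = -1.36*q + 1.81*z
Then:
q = -17.14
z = -12.88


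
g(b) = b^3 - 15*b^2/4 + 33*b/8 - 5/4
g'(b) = 3*b^2 - 15*b/2 + 33/8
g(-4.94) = -233.69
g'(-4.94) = 114.39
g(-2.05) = -34.08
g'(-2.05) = 32.11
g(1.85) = -0.12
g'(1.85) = 0.52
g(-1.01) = -10.27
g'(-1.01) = 14.76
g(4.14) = 22.51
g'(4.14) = 24.49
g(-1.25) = -14.22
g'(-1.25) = 18.19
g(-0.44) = -3.88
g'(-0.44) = 8.01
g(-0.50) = -4.38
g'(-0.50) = 8.62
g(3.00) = 4.38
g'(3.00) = 8.62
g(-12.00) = -2318.75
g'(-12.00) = 526.12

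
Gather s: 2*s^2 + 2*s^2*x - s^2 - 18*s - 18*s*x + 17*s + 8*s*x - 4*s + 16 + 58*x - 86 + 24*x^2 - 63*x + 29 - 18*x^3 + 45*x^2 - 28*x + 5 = s^2*(2*x + 1) + s*(-10*x - 5) - 18*x^3 + 69*x^2 - 33*x - 36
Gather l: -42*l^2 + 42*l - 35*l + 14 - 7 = -42*l^2 + 7*l + 7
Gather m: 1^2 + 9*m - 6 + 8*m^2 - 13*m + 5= 8*m^2 - 4*m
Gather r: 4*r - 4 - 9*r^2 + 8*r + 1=-9*r^2 + 12*r - 3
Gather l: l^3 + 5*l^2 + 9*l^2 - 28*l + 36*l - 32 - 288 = l^3 + 14*l^2 + 8*l - 320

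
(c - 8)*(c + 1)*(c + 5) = c^3 - 2*c^2 - 43*c - 40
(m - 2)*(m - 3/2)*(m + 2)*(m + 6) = m^4 + 9*m^3/2 - 13*m^2 - 18*m + 36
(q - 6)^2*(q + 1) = q^3 - 11*q^2 + 24*q + 36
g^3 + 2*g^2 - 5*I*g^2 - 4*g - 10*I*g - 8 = (g + 2)*(g - 4*I)*(g - I)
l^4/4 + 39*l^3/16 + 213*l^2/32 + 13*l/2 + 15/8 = (l/4 + 1/2)*(l + 1/2)*(l + 5/4)*(l + 6)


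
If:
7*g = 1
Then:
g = 1/7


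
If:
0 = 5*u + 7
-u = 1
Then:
No Solution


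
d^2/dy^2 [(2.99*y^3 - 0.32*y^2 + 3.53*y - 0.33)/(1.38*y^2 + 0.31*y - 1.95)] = (-8.88178419700125e-16*y^4 + 30.385714*y^3 - 19.782162*y^2 + 124.365186*y - 0.00531600000000078)/(2.628072*y^6 + 1.771092*y^5 - 10.742886*y^4 - 4.975469*y^3 + 15.180165*y^2 + 3.536325*y - 7.414875)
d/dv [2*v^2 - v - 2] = 4*v - 1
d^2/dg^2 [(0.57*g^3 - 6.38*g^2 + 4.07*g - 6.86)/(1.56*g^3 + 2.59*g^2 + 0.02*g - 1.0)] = (3.5527136788005e-15*g^7 - 35.658792*g^6 + 59.321808*g^5 - 89.802648*g^4 - 524.849514*g^3 - 300.412788*g^2 + 0.326112000000006*g - 48.137488)/(3.796416*g^9 + 18.909072*g^8 + 31.539924*g^7 + 10.558027*g^6 - 23.838042*g^5 - 20.308392*g^4 + 4.369208*g^3 + 7.7688*g^2 + 0.06*g - 1.0)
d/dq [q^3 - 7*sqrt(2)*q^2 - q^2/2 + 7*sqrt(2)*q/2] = 3*q^2 - 14*sqrt(2)*q - q + 7*sqrt(2)/2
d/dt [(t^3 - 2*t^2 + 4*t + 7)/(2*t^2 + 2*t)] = (t^2 - 7)/(2*t^2)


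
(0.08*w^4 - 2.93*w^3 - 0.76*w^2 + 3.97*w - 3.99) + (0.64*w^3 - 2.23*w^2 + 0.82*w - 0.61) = 0.08*w^4 - 2.29*w^3 - 2.99*w^2 + 4.79*w - 4.6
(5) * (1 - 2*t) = 5 - 10*t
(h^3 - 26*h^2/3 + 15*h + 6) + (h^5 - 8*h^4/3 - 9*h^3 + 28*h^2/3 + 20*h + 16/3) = h^5 - 8*h^4/3 - 8*h^3 + 2*h^2/3 + 35*h + 34/3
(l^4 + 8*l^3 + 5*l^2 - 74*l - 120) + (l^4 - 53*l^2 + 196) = 2*l^4 + 8*l^3 - 48*l^2 - 74*l + 76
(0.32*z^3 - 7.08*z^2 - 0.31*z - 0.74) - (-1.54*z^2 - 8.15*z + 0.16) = 0.32*z^3 - 5.54*z^2 + 7.84*z - 0.9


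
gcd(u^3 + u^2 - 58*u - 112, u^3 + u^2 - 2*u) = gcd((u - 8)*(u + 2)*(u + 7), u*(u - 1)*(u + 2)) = u + 2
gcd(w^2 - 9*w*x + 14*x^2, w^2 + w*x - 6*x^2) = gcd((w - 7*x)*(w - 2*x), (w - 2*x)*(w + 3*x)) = -w + 2*x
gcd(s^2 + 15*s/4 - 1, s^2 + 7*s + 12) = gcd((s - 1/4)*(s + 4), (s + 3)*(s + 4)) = s + 4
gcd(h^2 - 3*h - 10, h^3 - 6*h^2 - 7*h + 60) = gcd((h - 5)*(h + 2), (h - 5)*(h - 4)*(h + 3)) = h - 5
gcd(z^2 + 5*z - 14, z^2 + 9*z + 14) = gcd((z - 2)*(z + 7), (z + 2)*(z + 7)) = z + 7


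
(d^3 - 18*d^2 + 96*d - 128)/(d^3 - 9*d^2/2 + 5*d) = 2*(d^2 - 16*d + 64)/(d*(2*d - 5))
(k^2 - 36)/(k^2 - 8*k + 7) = (k^2 - 36)/(k^2 - 8*k + 7)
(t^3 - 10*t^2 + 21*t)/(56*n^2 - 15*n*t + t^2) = t*(t^2 - 10*t + 21)/(56*n^2 - 15*n*t + t^2)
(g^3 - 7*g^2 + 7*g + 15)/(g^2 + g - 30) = (g^2 - 2*g - 3)/(g + 6)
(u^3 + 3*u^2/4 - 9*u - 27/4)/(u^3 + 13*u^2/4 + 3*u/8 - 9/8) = 2*(u - 3)/(2*u - 1)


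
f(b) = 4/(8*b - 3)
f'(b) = -32/(8*b - 3)^2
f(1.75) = 0.36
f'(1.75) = -0.26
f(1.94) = 0.32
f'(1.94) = -0.20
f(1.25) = 0.57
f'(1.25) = -0.65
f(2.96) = 0.19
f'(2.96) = -0.07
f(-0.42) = -0.63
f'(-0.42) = -0.79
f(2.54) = 0.23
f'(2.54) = -0.11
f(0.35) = -20.00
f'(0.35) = -800.00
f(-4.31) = -0.11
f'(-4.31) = -0.02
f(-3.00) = -0.15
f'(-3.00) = -0.04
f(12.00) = 0.04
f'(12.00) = 0.00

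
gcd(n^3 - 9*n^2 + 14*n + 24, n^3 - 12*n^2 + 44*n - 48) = n^2 - 10*n + 24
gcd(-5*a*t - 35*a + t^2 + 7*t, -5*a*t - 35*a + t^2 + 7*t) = -5*a*t - 35*a + t^2 + 7*t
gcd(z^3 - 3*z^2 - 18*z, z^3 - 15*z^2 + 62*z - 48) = z - 6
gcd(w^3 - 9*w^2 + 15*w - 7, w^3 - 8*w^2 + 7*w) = w^2 - 8*w + 7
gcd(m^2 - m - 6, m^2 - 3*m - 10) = m + 2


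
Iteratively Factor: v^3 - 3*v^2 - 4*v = (v - 4)*(v^2 + v) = v*(v - 4)*(v + 1)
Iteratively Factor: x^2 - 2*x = (x)*(x - 2)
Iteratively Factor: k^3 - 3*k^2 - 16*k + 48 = (k - 4)*(k^2 + k - 12) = (k - 4)*(k - 3)*(k + 4)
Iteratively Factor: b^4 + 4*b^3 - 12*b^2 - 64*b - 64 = (b + 2)*(b^3 + 2*b^2 - 16*b - 32) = (b + 2)^2*(b^2 - 16) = (b - 4)*(b + 2)^2*(b + 4)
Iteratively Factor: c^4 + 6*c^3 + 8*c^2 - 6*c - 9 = (c + 3)*(c^3 + 3*c^2 - c - 3) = (c + 1)*(c + 3)*(c^2 + 2*c - 3) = (c + 1)*(c + 3)^2*(c - 1)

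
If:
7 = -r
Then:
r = -7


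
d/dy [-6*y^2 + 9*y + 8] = 9 - 12*y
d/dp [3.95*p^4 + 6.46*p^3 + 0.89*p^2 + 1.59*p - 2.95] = 15.8*p^3 + 19.38*p^2 + 1.78*p + 1.59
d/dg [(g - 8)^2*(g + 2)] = (g - 8)*(3*g - 4)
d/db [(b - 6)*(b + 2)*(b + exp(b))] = (b - 6)*(b + 2)*(exp(b) + 1) + (b - 6)*(b + exp(b)) + (b + 2)*(b + exp(b))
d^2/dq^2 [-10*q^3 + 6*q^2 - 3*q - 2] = 12 - 60*q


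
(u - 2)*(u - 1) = u^2 - 3*u + 2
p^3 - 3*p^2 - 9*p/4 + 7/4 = (p - 7/2)*(p - 1/2)*(p + 1)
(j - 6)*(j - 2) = j^2 - 8*j + 12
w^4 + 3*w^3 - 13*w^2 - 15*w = w*(w - 3)*(w + 1)*(w + 5)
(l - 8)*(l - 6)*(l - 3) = l^3 - 17*l^2 + 90*l - 144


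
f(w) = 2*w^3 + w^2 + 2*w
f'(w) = 6*w^2 + 2*w + 2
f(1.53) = 12.56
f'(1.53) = 19.11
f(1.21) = 7.43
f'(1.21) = 13.20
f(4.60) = 225.03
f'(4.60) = 138.16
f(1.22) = 7.56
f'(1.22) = 13.37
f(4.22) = 176.55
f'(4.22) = 117.29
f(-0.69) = -1.56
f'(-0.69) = 3.48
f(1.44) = 10.93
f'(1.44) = 17.32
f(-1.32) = -5.50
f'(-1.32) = 9.81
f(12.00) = 3624.00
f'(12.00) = 890.00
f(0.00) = 0.00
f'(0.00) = 2.00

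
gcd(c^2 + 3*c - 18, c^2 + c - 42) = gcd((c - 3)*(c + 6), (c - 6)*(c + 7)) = 1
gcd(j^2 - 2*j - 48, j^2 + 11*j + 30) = j + 6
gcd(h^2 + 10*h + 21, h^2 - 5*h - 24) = h + 3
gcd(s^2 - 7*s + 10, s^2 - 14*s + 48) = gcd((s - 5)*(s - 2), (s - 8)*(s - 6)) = 1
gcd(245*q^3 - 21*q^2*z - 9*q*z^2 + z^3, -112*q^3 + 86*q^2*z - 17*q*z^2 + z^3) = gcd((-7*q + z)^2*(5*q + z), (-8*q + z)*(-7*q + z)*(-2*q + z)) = -7*q + z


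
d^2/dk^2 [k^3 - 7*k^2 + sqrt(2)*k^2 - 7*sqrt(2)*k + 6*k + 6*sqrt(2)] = 6*k - 14 + 2*sqrt(2)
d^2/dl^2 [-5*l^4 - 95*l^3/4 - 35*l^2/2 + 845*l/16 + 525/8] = -60*l^2 - 285*l/2 - 35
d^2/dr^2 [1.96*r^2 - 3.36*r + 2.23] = 3.92000000000000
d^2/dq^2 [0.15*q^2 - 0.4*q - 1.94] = 0.300000000000000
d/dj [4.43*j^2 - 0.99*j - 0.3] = 8.86*j - 0.99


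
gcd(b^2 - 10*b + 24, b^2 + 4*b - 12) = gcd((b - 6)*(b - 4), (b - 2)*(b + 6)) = 1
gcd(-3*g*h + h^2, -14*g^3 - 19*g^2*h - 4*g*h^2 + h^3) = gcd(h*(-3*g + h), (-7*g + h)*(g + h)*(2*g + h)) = 1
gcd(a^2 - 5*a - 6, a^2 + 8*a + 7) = a + 1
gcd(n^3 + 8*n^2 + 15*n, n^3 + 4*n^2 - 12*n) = n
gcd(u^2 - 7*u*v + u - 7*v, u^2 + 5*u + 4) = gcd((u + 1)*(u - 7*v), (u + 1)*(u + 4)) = u + 1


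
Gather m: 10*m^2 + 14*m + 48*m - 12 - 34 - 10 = 10*m^2 + 62*m - 56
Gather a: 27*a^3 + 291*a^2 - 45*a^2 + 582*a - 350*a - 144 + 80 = 27*a^3 + 246*a^2 + 232*a - 64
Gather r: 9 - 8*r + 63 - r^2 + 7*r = -r^2 - r + 72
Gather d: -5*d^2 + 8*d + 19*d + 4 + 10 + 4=-5*d^2 + 27*d + 18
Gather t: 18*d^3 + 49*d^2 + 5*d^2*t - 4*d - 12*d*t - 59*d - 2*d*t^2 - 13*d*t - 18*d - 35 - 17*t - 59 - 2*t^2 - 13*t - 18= 18*d^3 + 49*d^2 - 81*d + t^2*(-2*d - 2) + t*(5*d^2 - 25*d - 30) - 112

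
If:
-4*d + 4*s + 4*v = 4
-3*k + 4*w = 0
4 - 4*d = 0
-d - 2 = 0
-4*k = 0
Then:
No Solution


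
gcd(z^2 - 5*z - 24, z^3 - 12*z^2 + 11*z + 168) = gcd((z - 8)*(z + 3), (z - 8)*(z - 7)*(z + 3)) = z^2 - 5*z - 24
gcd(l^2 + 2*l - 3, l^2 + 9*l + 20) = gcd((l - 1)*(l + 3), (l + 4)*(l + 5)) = 1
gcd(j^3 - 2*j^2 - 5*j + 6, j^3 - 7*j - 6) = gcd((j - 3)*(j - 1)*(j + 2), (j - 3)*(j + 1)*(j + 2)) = j^2 - j - 6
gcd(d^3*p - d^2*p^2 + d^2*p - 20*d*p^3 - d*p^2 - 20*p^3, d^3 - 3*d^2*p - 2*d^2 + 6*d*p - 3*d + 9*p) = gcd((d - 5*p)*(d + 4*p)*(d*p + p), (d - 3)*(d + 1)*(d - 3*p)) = d + 1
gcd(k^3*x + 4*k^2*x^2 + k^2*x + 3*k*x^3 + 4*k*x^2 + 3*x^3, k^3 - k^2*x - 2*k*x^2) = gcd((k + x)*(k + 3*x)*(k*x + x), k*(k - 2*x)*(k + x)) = k + x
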